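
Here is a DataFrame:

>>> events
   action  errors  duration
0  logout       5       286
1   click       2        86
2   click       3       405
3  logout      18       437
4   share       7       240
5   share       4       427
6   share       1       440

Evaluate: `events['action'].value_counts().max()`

3

value_counts of action:
action
share     3
logout    2
click     2
Name: count, dtype: int64
Reading off the max of the resulting series, we get 3.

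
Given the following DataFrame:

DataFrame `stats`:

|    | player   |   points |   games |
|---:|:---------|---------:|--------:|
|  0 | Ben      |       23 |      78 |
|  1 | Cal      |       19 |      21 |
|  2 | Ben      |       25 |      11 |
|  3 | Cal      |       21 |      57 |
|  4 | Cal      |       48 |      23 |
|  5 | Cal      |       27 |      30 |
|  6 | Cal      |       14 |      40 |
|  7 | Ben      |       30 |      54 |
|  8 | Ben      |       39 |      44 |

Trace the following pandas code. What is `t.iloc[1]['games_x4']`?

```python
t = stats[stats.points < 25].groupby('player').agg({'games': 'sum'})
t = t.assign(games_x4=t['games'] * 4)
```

filter rows where points < 25:
  player  points  games
0    Ben      23     78
1    Cal      19     21
3    Cal      21     57
6    Cal      14     40
group by player, sum of games:
        games
player       
Ben        78
Cal       118
add column games_x4 = t['games'] * 4:
        games  games_x4
player                 
Ben        78       312
Cal       118       472
Reading off the value at position 1, column 'games_x4', we get 472.

472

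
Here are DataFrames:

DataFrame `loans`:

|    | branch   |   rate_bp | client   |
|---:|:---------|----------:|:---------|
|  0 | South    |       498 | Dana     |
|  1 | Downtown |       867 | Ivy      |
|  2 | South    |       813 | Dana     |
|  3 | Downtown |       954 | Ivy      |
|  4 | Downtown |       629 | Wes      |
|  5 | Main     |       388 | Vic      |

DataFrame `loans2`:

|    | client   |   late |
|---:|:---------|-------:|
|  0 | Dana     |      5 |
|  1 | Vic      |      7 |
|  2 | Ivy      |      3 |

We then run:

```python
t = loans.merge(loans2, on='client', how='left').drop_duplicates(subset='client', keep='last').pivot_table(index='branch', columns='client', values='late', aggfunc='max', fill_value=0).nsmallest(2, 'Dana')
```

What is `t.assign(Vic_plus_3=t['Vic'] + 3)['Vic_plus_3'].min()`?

3.0

merge on 'client' (how='left') → 6 rows:
     branch  rate_bp client  late
0     South      498   Dana   5.0
1  Downtown      867    Ivy   3.0
2     South      813   Dana   5.0
3  Downtown      954    Ivy   3.0
4  Downtown      629    Wes   NaN
5      Main      388    Vic   7.0
drop duplicate client (keep=last):
     branch  rate_bp client  late
2     South      813   Dana   5.0
3  Downtown      954    Ivy   3.0
4  Downtown      629    Wes   NaN
5      Main      388    Vic   7.0
pivot: rows=branch, cols=client, max(late):
client    Dana  Ivy  Vic
branch                  
Downtown   0.0  3.0  0.0
Main       0.0  0.0  7.0
South      5.0  0.0  0.0
take 2 rows with smallest Dana:
client    Dana  Ivy  Vic
branch                  
Downtown   0.0  3.0  0.0
Main       0.0  0.0  7.0
add column Vic_plus_3 = t['Vic'] + 3:
client    Dana  Ivy  Vic  Vic_plus_3
branch                              
Downtown   0.0  3.0  0.0         3.0
Main       0.0  0.0  7.0        10.0
Then the min of column 'Vic_plus_3': 3.0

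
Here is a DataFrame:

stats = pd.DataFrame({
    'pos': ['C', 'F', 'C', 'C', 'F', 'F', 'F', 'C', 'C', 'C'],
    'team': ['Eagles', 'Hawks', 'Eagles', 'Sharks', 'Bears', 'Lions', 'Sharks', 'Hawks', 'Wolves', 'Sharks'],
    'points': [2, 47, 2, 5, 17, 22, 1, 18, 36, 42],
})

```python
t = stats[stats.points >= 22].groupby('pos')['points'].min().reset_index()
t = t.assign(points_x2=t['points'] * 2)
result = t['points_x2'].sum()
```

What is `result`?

116

filter rows where points >= 22:
  pos    team  points
1   F   Hawks      47
5   F   Lions      22
8   C  Wolves      36
9   C  Sharks      42
group by pos, min of points:
pos
C    36
F    22
Name: points, dtype: int64
reset_index():
  pos  points
0   C      36
1   F      22
add column points_x2 = t['points'] * 2:
  pos  points  points_x2
0   C      36         72
1   F      22         44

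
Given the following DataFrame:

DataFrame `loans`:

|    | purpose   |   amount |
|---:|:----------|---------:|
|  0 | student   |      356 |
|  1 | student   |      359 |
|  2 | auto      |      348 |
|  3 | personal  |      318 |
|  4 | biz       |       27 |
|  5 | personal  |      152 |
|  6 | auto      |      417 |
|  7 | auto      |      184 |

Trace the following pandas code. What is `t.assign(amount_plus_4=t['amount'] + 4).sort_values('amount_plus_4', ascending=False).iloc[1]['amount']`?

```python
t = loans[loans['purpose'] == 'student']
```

356

filter rows where purpose == 'student':
   purpose  amount
0  student     356
1  student     359
add column amount_plus_4 = t['amount'] + 4:
   purpose  amount  amount_plus_4
0  student     356            360
1  student     359            363
sort by amount_plus_4 descending:
   purpose  amount  amount_plus_4
1  student     359            363
0  student     356            360
Taking the value at position 1, column 'amount' gives 356.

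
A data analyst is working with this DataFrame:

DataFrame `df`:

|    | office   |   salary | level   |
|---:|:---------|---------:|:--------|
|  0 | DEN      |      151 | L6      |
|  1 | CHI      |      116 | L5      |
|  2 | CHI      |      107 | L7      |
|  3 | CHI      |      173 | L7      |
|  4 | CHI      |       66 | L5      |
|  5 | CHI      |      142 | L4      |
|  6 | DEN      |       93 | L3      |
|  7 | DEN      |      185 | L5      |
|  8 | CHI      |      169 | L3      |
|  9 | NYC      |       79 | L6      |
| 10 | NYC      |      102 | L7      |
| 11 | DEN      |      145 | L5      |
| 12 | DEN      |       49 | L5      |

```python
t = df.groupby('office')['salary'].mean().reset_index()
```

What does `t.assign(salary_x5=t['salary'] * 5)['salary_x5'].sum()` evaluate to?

1719.66666667

group by office, mean of salary:
office
CHI    128.833333
DEN    124.600000
NYC     90.500000
Name: salary, dtype: float64
reset_index():
  office      salary
0    CHI  128.833333
1    DEN  124.600000
2    NYC   90.500000
add column salary_x5 = t['salary'] * 5:
  office      salary   salary_x5
0    CHI  128.833333  644.166667
1    DEN  124.600000  623.000000
2    NYC   90.500000  452.500000
So sum() = 1719.66666667.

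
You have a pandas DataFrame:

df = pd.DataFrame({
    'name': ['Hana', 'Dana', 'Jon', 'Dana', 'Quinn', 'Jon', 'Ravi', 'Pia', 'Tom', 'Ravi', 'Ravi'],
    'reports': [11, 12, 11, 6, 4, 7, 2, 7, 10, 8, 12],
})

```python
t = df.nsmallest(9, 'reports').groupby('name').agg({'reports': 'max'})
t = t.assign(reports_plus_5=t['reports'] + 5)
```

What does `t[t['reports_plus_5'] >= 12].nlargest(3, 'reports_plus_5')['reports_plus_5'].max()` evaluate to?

16

take 9 rows with smallest reports:
    name  reports
6   Ravi        2
4  Quinn        4
3   Dana        6
5    Jon        7
7    Pia        7
9   Ravi        8
8    Tom       10
0   Hana       11
2    Jon       11
group by name, max of reports:
       reports
name          
Dana         6
Hana        11
Jon         11
Pia          7
Quinn        4
Ravi         8
Tom         10
add column reports_plus_5 = t['reports'] + 5:
       reports  reports_plus_5
name                          
Dana         6              11
Hana        11              16
Jon         11              16
Pia          7              12
Quinn        4               9
Ravi         8              13
Tom         10              15
filter rows where reports_plus_5 >= 12:
      reports  reports_plus_5
name                         
Hana       11              16
Jon        11              16
Pia         7              12
Ravi        8              13
Tom        10              15
take 3 rows with largest reports_plus_5:
      reports  reports_plus_5
name                         
Hana       11              16
Jon        11              16
Tom        10              15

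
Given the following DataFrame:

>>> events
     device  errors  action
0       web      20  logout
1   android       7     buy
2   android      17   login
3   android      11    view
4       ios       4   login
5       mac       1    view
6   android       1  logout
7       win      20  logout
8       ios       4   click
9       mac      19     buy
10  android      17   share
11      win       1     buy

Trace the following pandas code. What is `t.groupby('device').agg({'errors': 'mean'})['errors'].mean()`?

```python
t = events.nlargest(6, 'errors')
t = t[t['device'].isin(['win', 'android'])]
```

17.5

take 6 rows with largest errors:
     device  errors  action
0       web      20  logout
7       win      20  logout
9       mac      19     buy
2   android      17   login
10  android      17   share
3   android      11    view
filter rows where device in ['win', 'android']:
     device  errors  action
7       win      20  logout
2   android      17   login
10  android      17   share
3   android      11    view
group by device, mean of errors:
         errors
device         
android    15.0
win        20.0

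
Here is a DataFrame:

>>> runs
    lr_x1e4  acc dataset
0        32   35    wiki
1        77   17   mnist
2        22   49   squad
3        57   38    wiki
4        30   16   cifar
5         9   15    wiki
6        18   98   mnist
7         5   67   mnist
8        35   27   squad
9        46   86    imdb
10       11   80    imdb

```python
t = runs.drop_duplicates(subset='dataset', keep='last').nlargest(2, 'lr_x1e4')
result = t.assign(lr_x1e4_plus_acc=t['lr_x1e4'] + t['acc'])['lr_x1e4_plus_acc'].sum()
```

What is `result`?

108

drop duplicate dataset (keep=last):
    lr_x1e4  acc dataset
4        30   16   cifar
5         9   15    wiki
7         5   67   mnist
8        35   27   squad
10       11   80    imdb
take 2 rows with largest lr_x1e4:
   lr_x1e4  acc dataset
8       35   27   squad
4       30   16   cifar
add column lr_x1e4_plus_acc = t['lr_x1e4'] + t['acc']:
   lr_x1e4  acc dataset  lr_x1e4_plus_acc
8       35   27   squad                62
4       30   16   cifar                46
Taking the sum of column 'lr_x1e4_plus_acc' gives 108.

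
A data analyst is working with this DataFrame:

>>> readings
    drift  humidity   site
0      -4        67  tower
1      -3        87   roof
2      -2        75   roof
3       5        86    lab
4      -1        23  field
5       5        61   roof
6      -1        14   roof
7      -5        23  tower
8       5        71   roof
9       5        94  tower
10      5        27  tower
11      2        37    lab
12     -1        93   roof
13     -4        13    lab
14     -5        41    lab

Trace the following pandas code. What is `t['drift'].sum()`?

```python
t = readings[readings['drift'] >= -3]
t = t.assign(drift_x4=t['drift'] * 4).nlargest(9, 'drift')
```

24

filter rows where drift >= -3:
    drift  humidity   site
1      -3        87   roof
2      -2        75   roof
3       5        86    lab
4      -1        23  field
5       5        61   roof
6      -1        14   roof
8       5        71   roof
9       5        94  tower
10      5        27  tower
11      2        37    lab
12     -1        93   roof
add column drift_x4 = t['drift'] * 4:
    drift  humidity   site  drift_x4
1      -3        87   roof       -12
2      -2        75   roof        -8
3       5        86    lab        20
4      -1        23  field        -4
5       5        61   roof        20
6      -1        14   roof        -4
8       5        71   roof        20
9       5        94  tower        20
10      5        27  tower        20
11      2        37    lab         8
12     -1        93   roof        -4
take 9 rows with largest drift:
    drift  humidity   site  drift_x4
3       5        86    lab        20
5       5        61   roof        20
8       5        71   roof        20
9       5        94  tower        20
10      5        27  tower        20
11      2        37    lab         8
4      -1        23  field        -4
6      -1        14   roof        -4
12     -1        93   roof        -4
The sum of column 'drift' is 24.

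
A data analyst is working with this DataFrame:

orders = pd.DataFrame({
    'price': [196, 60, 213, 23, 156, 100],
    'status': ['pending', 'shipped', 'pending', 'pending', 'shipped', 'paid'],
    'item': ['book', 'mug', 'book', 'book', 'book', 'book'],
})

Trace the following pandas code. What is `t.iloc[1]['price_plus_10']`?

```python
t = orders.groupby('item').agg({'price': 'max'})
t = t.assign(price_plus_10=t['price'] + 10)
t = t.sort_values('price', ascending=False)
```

group by item, max of price:
      price
item       
book    213
mug      60
add column price_plus_10 = t['price'] + 10:
      price  price_plus_10
item                      
book    213            223
mug      60             70
sort by price descending:
      price  price_plus_10
item                      
book    213            223
mug      60             70

70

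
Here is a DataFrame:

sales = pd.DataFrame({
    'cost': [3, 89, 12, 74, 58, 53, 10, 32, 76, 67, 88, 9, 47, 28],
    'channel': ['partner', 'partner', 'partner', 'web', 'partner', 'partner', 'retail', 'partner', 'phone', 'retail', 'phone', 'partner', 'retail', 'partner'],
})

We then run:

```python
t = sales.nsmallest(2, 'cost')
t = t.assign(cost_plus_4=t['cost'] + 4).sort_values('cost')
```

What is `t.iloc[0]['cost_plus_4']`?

take 2 rows with smallest cost:
    cost  channel
0      3  partner
11     9  partner
add column cost_plus_4 = t['cost'] + 4:
    cost  channel  cost_plus_4
0      3  partner            7
11     9  partner           13
sort by cost:
    cost  channel  cost_plus_4
0      3  partner            7
11     9  partner           13
Reading off the value at position 0, column 'cost_plus_4', we get 7.

7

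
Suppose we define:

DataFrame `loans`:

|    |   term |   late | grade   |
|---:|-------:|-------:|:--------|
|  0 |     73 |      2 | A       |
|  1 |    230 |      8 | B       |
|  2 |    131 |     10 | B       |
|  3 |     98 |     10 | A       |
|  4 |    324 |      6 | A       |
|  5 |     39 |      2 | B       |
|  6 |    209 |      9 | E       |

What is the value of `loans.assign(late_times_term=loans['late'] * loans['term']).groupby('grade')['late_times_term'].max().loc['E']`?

add column late_times_term = loans['late'] * loans['term']:
   term  late grade  late_times_term
0    73     2     A              146
1   230     8     B             1840
2   131    10     B             1310
3    98    10     A              980
4   324     6     A             1944
5    39     2     B               78
6   209     9     E             1881
group by grade, max of late_times_term:
grade
A    1944
B    1840
E    1881
Name: late_times_term, dtype: int64
So loc['E'] = 1881.

1881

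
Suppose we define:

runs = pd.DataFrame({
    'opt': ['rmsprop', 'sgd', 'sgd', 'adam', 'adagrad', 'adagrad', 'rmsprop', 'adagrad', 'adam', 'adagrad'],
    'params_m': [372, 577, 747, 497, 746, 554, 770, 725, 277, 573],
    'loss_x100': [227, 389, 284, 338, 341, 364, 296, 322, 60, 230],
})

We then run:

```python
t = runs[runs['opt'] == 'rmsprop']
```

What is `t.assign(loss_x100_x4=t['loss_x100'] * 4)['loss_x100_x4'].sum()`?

filter rows where opt == 'rmsprop':
       opt  params_m  loss_x100
0  rmsprop       372        227
6  rmsprop       770        296
add column loss_x100_x4 = t['loss_x100'] * 4:
       opt  params_m  loss_x100  loss_x100_x4
0  rmsprop       372        227           908
6  rmsprop       770        296          1184
Then the sum of column 'loss_x100_x4': 2092

2092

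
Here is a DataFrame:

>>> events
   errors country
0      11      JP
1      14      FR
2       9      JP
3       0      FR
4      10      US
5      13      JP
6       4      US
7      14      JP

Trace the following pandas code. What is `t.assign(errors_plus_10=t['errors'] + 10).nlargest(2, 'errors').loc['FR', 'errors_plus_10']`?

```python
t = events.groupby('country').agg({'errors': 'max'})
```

group by country, max of errors:
         errors
country        
FR           14
JP           14
US           10
add column errors_plus_10 = t['errors'] + 10:
         errors  errors_plus_10
country                        
FR           14              24
JP           14              24
US           10              20
take 2 rows with largest errors:
         errors  errors_plus_10
country                        
FR           14              24
JP           14              24
Finally, value at row 'FR', column 'errors_plus_10' = 24.

24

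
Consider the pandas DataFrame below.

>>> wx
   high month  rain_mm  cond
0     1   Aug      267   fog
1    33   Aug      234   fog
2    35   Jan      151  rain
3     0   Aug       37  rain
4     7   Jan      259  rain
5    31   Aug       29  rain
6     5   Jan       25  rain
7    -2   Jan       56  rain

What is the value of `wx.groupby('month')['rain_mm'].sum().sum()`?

group by month, sum of rain_mm:
month
Aug    567
Jan    491
Name: rain_mm, dtype: int64

1058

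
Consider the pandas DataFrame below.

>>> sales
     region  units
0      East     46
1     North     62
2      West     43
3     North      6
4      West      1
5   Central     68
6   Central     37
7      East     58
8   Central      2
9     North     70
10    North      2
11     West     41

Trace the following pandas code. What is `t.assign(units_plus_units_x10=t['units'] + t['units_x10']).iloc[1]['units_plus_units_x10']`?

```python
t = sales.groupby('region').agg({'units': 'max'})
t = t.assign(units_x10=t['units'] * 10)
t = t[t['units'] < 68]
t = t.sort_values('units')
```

group by region, max of units:
         units
region        
Central     68
East        58
North       70
West        43
add column units_x10 = t['units'] * 10:
         units  units_x10
region                   
Central     68        680
East        58        580
North       70        700
West        43        430
filter rows where units < 68:
        units  units_x10
region                  
East       58        580
West       43        430
sort by units:
        units  units_x10
region                  
West       43        430
East       58        580
add column units_plus_units_x10 = t['units'] + t['units_x10']:
        units  units_x10  units_plus_units_x10
region                                        
West       43        430                   473
East       58        580                   638

638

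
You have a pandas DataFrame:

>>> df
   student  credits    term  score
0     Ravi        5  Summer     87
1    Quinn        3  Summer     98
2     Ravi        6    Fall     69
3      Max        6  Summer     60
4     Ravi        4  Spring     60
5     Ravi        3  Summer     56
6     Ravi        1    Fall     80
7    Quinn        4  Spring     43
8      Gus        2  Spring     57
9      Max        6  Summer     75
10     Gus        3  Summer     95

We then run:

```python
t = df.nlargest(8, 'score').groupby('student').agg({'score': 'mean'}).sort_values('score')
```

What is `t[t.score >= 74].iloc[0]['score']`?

74.0

take 8 rows with largest score:
   student  credits    term  score
1    Quinn        3  Summer     98
10     Gus        3  Summer     95
0     Ravi        5  Summer     87
6     Ravi        1    Fall     80
9      Max        6  Summer     75
2     Ravi        6    Fall     69
3      Max        6  Summer     60
4     Ravi        4  Spring     60
group by student, mean of score:
         score
student       
Gus       95.0
Max       67.5
Quinn     98.0
Ravi      74.0
sort by score:
         score
student       
Max       67.5
Ravi      74.0
Gus       95.0
Quinn     98.0
filter rows where score >= 74:
         score
student       
Ravi      74.0
Gus       95.0
Quinn     98.0
So iloc[0]['score'] = 74.0.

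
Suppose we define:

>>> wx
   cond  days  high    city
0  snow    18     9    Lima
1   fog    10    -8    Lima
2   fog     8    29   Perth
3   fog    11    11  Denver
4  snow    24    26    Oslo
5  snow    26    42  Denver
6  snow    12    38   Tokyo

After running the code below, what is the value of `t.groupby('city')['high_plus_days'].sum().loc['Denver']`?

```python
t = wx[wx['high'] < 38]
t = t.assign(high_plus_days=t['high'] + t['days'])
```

22

filter rows where high < 38:
   cond  days  high    city
0  snow    18     9    Lima
1   fog    10    -8    Lima
2   fog     8    29   Perth
3   fog    11    11  Denver
4  snow    24    26    Oslo
add column high_plus_days = t['high'] + t['days']:
   cond  days  high    city  high_plus_days
0  snow    18     9    Lima              27
1   fog    10    -8    Lima               2
2   fog     8    29   Perth              37
3   fog    11    11  Denver              22
4  snow    24    26    Oslo              50
group by city, sum of high_plus_days:
city
Denver    22
Lima      29
Oslo      50
Perth     37
Name: high_plus_days, dtype: int64
Then the value at index 'Denver': 22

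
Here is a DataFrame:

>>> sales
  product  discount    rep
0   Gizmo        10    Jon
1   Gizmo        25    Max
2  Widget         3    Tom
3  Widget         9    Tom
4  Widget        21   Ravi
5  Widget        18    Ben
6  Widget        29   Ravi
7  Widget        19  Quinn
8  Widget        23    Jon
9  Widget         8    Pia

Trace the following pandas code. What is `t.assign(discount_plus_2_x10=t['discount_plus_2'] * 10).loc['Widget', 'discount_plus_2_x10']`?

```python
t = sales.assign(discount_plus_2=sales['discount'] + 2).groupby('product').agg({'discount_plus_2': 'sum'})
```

add column discount_plus_2 = sales['discount'] + 2:
  product  discount    rep  discount_plus_2
0   Gizmo        10    Jon               12
1   Gizmo        25    Max               27
2  Widget         3    Tom                5
3  Widget         9    Tom               11
4  Widget        21   Ravi               23
5  Widget        18    Ben               20
6  Widget        29   Ravi               31
7  Widget        19  Quinn               21
8  Widget        23    Jon               25
9  Widget         8    Pia               10
group by product, sum of discount_plus_2:
         discount_plus_2
product                 
Gizmo                 39
Widget               146
add column discount_plus_2_x10 = t['discount_plus_2'] * 10:
         discount_plus_2  discount_plus_2_x10
product                                      
Gizmo                 39                  390
Widget               146                 1460
value at row 'Widget', column 'discount_plus_2_x10' → 1460

1460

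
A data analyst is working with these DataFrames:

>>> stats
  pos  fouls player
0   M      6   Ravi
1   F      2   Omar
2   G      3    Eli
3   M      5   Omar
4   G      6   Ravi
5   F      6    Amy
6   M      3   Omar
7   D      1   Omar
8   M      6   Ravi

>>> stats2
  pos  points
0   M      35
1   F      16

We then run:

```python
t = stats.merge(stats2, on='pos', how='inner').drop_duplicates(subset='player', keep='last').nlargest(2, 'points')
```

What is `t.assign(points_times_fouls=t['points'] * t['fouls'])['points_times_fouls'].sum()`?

merge on 'pos' (how='inner') → 6 rows:
  pos  fouls player  points
0   M      6   Ravi      35
1   F      2   Omar      16
2   M      5   Omar      35
3   F      6    Amy      16
4   M      3   Omar      35
5   M      6   Ravi      35
drop duplicate player (keep=last):
  pos  fouls player  points
3   F      6    Amy      16
4   M      3   Omar      35
5   M      6   Ravi      35
take 2 rows with largest points:
  pos  fouls player  points
4   M      3   Omar      35
5   M      6   Ravi      35
add column points_times_fouls = t['points'] * t['fouls']:
  pos  fouls player  points  points_times_fouls
4   M      3   Omar      35                 105
5   M      6   Ravi      35                 210
Reading off the sum of column 'points_times_fouls', we get 315.

315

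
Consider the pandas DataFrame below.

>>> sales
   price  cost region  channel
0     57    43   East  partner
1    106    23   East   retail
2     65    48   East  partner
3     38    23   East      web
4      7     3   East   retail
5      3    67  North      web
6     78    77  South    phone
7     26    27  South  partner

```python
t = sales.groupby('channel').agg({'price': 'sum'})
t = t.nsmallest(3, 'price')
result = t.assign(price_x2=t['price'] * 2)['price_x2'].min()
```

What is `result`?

82

group by channel, sum of price:
         price
channel       
partner    148
phone       78
retail     113
web         41
take 3 rows with smallest price:
         price
channel       
web         41
phone       78
retail     113
add column price_x2 = t['price'] * 2:
         price  price_x2
channel                 
web         41        82
phone       78       156
retail     113       226
min of column 'price_x2' → 82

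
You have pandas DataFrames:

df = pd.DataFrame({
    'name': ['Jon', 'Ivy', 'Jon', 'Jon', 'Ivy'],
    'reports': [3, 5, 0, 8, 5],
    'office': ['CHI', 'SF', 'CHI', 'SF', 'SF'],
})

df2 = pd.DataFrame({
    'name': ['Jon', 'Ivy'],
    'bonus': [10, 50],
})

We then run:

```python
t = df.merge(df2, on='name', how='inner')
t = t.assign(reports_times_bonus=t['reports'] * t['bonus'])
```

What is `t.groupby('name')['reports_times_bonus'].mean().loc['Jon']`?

36.6666666667

merge on 'name' (how='inner') → 5 rows:
  name  reports office  bonus
0  Jon        3    CHI     10
1  Ivy        5     SF     50
2  Jon        0    CHI     10
3  Jon        8     SF     10
4  Ivy        5     SF     50
add column reports_times_bonus = t['reports'] * t['bonus']:
  name  reports office  bonus  reports_times_bonus
0  Jon        3    CHI     10                   30
1  Ivy        5     SF     50                  250
2  Jon        0    CHI     10                    0
3  Jon        8     SF     10                   80
4  Ivy        5     SF     50                  250
group by name, mean of reports_times_bonus:
name
Ivy    250.000000
Jon     36.666667
Name: reports_times_bonus, dtype: float64
Hence 36.6666666667.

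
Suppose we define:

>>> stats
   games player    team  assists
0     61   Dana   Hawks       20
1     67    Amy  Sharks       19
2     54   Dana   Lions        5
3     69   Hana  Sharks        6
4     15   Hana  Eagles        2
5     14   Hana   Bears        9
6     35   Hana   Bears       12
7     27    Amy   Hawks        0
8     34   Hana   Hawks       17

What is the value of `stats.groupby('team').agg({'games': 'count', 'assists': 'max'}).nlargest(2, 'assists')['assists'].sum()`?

group by team: count(games), max(assists):
        games  assists
team                  
Bears       2       12
Eagles      1        2
Hawks       3       20
Lions       1        5
Sharks      2       19
take 2 rows with largest assists:
        games  assists
team                  
Hawks       3       20
Sharks      2       19

39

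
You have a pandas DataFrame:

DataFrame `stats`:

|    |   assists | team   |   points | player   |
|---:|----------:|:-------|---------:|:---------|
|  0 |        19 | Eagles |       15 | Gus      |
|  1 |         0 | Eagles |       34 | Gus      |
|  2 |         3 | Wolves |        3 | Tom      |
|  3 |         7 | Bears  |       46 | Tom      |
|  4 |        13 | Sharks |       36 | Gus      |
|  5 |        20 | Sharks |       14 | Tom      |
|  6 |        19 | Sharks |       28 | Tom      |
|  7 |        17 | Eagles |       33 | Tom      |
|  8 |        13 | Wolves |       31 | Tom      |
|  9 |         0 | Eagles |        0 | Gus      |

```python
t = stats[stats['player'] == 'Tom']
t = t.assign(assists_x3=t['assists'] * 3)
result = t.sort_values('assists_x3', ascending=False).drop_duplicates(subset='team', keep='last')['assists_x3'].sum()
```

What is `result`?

138

filter rows where player == 'Tom':
   assists    team  points player
2        3  Wolves       3    Tom
3        7   Bears      46    Tom
5       20  Sharks      14    Tom
6       19  Sharks      28    Tom
7       17  Eagles      33    Tom
8       13  Wolves      31    Tom
add column assists_x3 = t['assists'] * 3:
   assists    team  points player  assists_x3
2        3  Wolves       3    Tom           9
3        7   Bears      46    Tom          21
5       20  Sharks      14    Tom          60
6       19  Sharks      28    Tom          57
7       17  Eagles      33    Tom          51
8       13  Wolves      31    Tom          39
sort by assists_x3 descending:
   assists    team  points player  assists_x3
5       20  Sharks      14    Tom          60
6       19  Sharks      28    Tom          57
7       17  Eagles      33    Tom          51
8       13  Wolves      31    Tom          39
3        7   Bears      46    Tom          21
2        3  Wolves       3    Tom           9
drop duplicate team (keep=last):
   assists    team  points player  assists_x3
6       19  Sharks      28    Tom          57
7       17  Eagles      33    Tom          51
3        7   Bears      46    Tom          21
2        3  Wolves       3    Tom           9
Reading off the sum of column 'assists_x3', we get 138.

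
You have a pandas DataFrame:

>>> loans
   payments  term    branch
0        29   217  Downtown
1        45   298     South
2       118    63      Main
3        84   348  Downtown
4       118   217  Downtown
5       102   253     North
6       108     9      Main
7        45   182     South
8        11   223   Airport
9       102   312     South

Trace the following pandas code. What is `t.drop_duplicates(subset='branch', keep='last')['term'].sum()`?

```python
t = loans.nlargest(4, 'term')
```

take 4 rows with largest term:
   payments  term    branch
3        84   348  Downtown
9       102   312     South
1        45   298     South
5       102   253     North
drop duplicate branch (keep=last):
   payments  term    branch
3        84   348  Downtown
1        45   298     South
5       102   253     North
Then the sum of column 'term': 899

899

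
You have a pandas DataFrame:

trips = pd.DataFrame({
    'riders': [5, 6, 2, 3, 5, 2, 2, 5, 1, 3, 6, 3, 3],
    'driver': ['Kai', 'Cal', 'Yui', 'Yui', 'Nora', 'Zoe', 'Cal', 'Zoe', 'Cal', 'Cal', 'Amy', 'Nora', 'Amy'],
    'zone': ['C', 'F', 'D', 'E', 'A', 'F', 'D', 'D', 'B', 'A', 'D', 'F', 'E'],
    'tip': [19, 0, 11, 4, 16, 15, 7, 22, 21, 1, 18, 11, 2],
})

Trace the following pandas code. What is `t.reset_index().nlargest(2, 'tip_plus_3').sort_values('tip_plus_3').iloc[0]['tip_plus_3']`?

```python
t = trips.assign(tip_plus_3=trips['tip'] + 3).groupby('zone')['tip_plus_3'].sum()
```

add column tip_plus_3 = trips['tip'] + 3:
    riders driver zone  tip  tip_plus_3
0        5    Kai    C   19          22
1        6    Cal    F    0           3
2        2    Yui    D   11          14
3        3    Yui    E    4           7
4        5   Nora    A   16          19
5        2    Zoe    F   15          18
6        2    Cal    D    7          10
7        5    Zoe    D   22          25
8        1    Cal    B   21          24
9        3    Cal    A    1           4
10       6    Amy    D   18          21
11       3   Nora    F   11          14
12       3    Amy    E    2           5
group by zone, sum of tip_plus_3:
zone
A    23
B    24
C    22
D    70
E    12
F    35
Name: tip_plus_3, dtype: int64
reset_index():
  zone  tip_plus_3
0    A          23
1    B          24
2    C          22
3    D          70
4    E          12
5    F          35
take 2 rows with largest tip_plus_3:
  zone  tip_plus_3
3    D          70
5    F          35
sort by tip_plus_3:
  zone  tip_plus_3
5    F          35
3    D          70
Reading off the value at position 0, column 'tip_plus_3', we get 35.

35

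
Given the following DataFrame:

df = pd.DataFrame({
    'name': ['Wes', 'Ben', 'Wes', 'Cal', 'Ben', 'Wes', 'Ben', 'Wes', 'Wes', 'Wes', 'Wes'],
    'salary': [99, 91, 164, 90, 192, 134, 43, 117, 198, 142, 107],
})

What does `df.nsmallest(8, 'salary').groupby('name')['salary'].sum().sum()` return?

823

take 8 rows with smallest salary:
   name  salary
6   Ben      43
3   Cal      90
1   Ben      91
0   Wes      99
10  Wes     107
7   Wes     117
5   Wes     134
9   Wes     142
group by name, sum of salary:
name
Ben    134
Cal     90
Wes    599
Name: salary, dtype: int64
sum of the resulting series → 823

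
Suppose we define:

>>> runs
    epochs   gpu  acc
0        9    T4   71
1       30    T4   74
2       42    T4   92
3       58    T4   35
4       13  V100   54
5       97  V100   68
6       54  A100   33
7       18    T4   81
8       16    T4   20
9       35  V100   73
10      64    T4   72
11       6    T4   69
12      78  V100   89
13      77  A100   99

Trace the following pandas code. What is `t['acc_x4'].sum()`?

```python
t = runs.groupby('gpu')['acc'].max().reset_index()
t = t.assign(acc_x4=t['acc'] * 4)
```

1120

group by gpu, max of acc:
gpu
A100    99
T4      92
V100    89
Name: acc, dtype: int64
reset_index():
    gpu  acc
0  A100   99
1    T4   92
2  V100   89
add column acc_x4 = t['acc'] * 4:
    gpu  acc  acc_x4
0  A100   99     396
1    T4   92     368
2  V100   89     356
Finally, sum of column 'acc_x4' = 1120.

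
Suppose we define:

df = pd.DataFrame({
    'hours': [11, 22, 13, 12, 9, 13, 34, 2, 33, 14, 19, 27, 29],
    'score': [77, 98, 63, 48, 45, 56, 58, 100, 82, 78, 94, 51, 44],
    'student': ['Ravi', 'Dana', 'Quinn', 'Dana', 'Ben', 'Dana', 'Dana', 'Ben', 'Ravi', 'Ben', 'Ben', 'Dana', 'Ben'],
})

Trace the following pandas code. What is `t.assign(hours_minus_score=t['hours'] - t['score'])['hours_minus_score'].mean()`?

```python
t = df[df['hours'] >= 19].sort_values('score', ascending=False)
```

-43.8333333333

filter rows where hours >= 19:
    hours  score student
1      22     98    Dana
6      34     58    Dana
8      33     82    Ravi
10     19     94     Ben
11     27     51    Dana
12     29     44     Ben
sort by score descending:
    hours  score student
1      22     98    Dana
10     19     94     Ben
8      33     82    Ravi
6      34     58    Dana
11     27     51    Dana
12     29     44     Ben
add column hours_minus_score = t['hours'] - t['score']:
    hours  score student  hours_minus_score
1      22     98    Dana                -76
10     19     94     Ben                -75
8      33     82    Ravi                -49
6      34     58    Dana                -24
11     27     51    Dana                -24
12     29     44     Ben                -15
The mean of column 'hours_minus_score' is -43.8333333333.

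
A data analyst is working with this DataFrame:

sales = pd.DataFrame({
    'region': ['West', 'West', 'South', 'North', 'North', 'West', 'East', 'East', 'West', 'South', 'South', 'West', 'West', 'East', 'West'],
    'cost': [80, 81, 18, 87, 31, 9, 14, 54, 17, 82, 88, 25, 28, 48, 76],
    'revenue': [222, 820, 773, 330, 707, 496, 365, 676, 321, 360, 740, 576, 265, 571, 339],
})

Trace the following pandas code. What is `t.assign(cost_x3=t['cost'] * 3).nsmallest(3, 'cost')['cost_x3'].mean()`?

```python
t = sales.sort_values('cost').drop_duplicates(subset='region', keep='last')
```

222.0

sort by cost:
   region  cost  revenue
5    West     9      496
6    East    14      365
8    West    17      321
2   South    18      773
11   West    25      576
12   West    28      265
4   North    31      707
13   East    48      571
7    East    54      676
14   West    76      339
0    West    80      222
1    West    81      820
9   South    82      360
3   North    87      330
10  South    88      740
drop duplicate region (keep=last):
   region  cost  revenue
7    East    54      676
1    West    81      820
3   North    87      330
10  South    88      740
add column cost_x3 = t['cost'] * 3:
   region  cost  revenue  cost_x3
7    East    54      676      162
1    West    81      820      243
3   North    87      330      261
10  South    88      740      264
take 3 rows with smallest cost:
  region  cost  revenue  cost_x3
7   East    54      676      162
1   West    81      820      243
3  North    87      330      261
The mean of column 'cost_x3' is 222.0.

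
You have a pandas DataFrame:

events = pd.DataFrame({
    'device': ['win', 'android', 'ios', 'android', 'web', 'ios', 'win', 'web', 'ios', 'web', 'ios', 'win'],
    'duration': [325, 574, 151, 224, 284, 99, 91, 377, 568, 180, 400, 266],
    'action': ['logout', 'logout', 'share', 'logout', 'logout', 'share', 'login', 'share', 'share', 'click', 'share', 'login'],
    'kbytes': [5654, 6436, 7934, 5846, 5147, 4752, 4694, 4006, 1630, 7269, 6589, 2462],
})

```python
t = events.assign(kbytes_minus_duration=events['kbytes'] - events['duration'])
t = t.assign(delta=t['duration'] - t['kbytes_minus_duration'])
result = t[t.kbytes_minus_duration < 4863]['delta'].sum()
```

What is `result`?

add column kbytes_minus_duration = events['kbytes'] - events['duration']:
     device  duration  action  kbytes  kbytes_minus_duration
0       win       325  logout    5654                   5329
1   android       574  logout    6436                   5862
2       ios       151   share    7934                   7783
3   android       224  logout    5846                   5622
4       web       284  logout    5147                   4863
5       ios        99   share    4752                   4653
6       win        91   login    4694                   4603
7       web       377   share    4006                   3629
8       ios       568   share    1630                   1062
9       web       180   click    7269                   7089
10      ios       400   share    6589                   6189
11      win       266   login    2462                   2196
add column delta = t['duration'] - t['kbytes_minus_duration']:
     device  duration  action  kbytes  kbytes_minus_duration  delta
0       win       325  logout    5654                   5329  -5004
1   android       574  logout    6436                   5862  -5288
2       ios       151   share    7934                   7783  -7632
3   android       224  logout    5846                   5622  -5398
4       web       284  logout    5147                   4863  -4579
5       ios        99   share    4752                   4653  -4554
6       win        91   login    4694                   4603  -4512
7       web       377   share    4006                   3629  -3252
8       ios       568   share    1630                   1062   -494
9       web       180   click    7269                   7089  -6909
10      ios       400   share    6589                   6189  -5789
11      win       266   login    2462                   2196  -1930
filter rows where kbytes_minus_duration < 4863:
   device  duration action  kbytes  kbytes_minus_duration  delta
5     ios        99  share    4752                   4653  -4554
6     win        91  login    4694                   4603  -4512
7     web       377  share    4006                   3629  -3252
8     ios       568  share    1630                   1062   -494
11    win       266  login    2462                   2196  -1930
Hence -14742.

-14742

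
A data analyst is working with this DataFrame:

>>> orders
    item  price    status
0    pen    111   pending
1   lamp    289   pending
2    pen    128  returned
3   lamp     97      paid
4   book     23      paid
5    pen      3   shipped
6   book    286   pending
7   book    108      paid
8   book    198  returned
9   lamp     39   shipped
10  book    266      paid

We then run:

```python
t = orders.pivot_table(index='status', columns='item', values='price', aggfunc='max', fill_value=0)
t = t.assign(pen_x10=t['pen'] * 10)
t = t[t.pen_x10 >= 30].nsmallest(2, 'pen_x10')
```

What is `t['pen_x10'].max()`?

pivot: rows=status, cols=item, max(price):
item      book  lamp  pen
status                   
paid       266    97    0
pending    286   289  111
returned   198     0  128
shipped      0    39    3
add column pen_x10 = t['pen'] * 10:
item      book  lamp  pen  pen_x10
status                            
paid       266    97    0        0
pending    286   289  111     1110
returned   198     0  128     1280
shipped      0    39    3       30
filter rows where pen_x10 >= 30:
item      book  lamp  pen  pen_x10
status                            
pending    286   289  111     1110
returned   198     0  128     1280
shipped      0    39    3       30
take 2 rows with smallest pen_x10:
item     book  lamp  pen  pen_x10
status                           
shipped     0    39    3       30
pending   286   289  111     1110
Finally, max of column 'pen_x10' = 1110.

1110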